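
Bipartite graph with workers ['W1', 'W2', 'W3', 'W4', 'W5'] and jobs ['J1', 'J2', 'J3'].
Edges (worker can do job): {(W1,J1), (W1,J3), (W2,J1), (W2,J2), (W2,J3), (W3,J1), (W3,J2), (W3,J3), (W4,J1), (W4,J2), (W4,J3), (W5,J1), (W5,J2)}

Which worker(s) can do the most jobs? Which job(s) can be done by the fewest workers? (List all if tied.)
Most versatile: W2, W3, W4 (3 jobs); Least covered: J2, J3 (4 workers)

Worker degrees (jobs they can do): W1:2, W2:3, W3:3, W4:3, W5:2
Job degrees (workers who can do it): J1:5, J2:4, J3:4

Maximum worker degree is 3, achieved by: W2, W3, W4
Minimum job degree is 4, achieved by: J2, J3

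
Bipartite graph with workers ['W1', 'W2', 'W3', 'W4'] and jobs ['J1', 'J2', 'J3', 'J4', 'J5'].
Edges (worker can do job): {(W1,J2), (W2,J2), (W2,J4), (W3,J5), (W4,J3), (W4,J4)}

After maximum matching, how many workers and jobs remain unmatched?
Unmatched: 0 workers, 1 jobs

Maximum matching size: 4
Workers: 4 total, 4 matched, 0 unmatched
Jobs: 5 total, 4 matched, 1 unmatched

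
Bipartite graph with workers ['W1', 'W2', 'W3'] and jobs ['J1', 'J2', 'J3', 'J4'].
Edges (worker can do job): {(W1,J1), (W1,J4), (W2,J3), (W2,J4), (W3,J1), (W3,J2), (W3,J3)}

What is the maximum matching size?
Maximum matching size = 3

Maximum matching: {(W1,J1), (W2,J4), (W3,J3)}
Size: 3

This assigns 3 workers to 3 distinct jobs.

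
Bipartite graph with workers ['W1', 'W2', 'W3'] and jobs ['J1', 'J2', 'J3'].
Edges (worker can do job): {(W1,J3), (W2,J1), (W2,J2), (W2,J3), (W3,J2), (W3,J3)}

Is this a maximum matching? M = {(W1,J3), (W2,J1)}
No, size 2 is not maximum

Proposed matching has size 2.
Maximum matching size for this graph: 3.

This is NOT maximum - can be improved to size 3.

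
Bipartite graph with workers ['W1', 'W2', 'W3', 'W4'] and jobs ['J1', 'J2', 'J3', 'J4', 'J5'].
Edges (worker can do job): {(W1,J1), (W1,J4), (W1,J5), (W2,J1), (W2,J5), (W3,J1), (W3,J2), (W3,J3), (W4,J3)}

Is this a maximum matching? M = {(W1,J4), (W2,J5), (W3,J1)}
No, size 3 is not maximum

Proposed matching has size 3.
Maximum matching size for this graph: 4.

This is NOT maximum - can be improved to size 4.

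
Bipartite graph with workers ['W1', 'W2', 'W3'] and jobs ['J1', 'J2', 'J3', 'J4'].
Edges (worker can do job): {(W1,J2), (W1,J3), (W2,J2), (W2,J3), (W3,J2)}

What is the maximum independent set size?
Maximum independent set = 5

By König's theorem:
- Min vertex cover = Max matching = 2
- Max independent set = Total vertices - Min vertex cover
- Max independent set = 7 - 2 = 5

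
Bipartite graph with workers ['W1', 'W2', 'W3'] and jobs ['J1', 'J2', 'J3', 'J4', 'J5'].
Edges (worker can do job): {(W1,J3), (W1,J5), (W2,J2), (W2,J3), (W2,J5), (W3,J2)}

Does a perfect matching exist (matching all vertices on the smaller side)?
Yes, perfect matching exists (size 3)

Perfect matching: {(W1,J3), (W2,J5), (W3,J2)}
All 3 vertices on the smaller side are matched.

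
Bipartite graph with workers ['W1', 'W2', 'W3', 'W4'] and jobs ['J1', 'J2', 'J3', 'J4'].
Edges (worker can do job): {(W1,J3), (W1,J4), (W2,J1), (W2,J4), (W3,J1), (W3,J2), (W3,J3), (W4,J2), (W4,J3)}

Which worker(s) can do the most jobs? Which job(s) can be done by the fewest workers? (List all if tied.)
Most versatile: W3 (3 jobs); Least covered: J1, J2, J4 (2 workers)

Worker degrees (jobs they can do): W1:2, W2:2, W3:3, W4:2
Job degrees (workers who can do it): J1:2, J2:2, J3:3, J4:2

Maximum worker degree is 3, achieved by: W3
Minimum job degree is 2, achieved by: J1, J2, J4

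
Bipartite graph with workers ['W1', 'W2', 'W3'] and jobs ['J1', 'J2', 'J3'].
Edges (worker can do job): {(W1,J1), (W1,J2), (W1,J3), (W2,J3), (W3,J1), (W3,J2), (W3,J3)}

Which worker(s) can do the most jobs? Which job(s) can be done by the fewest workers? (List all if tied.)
Most versatile: W1, W3 (3 jobs); Least covered: J1, J2 (2 workers)

Worker degrees (jobs they can do): W1:3, W2:1, W3:3
Job degrees (workers who can do it): J1:2, J2:2, J3:3

Maximum worker degree is 3, achieved by: W1, W3
Minimum job degree is 2, achieved by: J1, J2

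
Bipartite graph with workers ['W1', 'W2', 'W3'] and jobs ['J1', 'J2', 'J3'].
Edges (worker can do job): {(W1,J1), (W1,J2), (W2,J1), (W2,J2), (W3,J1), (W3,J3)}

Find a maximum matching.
Matching: {(W1,J1), (W2,J2), (W3,J3)}

Maximum matching (size 3):
  W1 → J1
  W2 → J2
  W3 → J3

Each worker is assigned to at most one job, and each job to at most one worker.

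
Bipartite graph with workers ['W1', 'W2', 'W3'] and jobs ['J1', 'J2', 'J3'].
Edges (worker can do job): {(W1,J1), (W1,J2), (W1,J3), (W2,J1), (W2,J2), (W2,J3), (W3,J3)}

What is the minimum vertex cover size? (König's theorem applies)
Minimum vertex cover size = 3

By König's theorem: in bipartite graphs,
min vertex cover = max matching = 3

Maximum matching has size 3, so minimum vertex cover also has size 3.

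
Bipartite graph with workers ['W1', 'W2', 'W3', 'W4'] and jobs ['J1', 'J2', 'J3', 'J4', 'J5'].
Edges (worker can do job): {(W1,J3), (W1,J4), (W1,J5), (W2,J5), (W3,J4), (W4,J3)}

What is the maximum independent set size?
Maximum independent set = 6

By König's theorem:
- Min vertex cover = Max matching = 3
- Max independent set = Total vertices - Min vertex cover
- Max independent set = 9 - 3 = 6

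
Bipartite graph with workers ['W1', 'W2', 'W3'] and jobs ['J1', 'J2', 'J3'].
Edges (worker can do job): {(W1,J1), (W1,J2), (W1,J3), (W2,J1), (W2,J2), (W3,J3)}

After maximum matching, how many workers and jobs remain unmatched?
Unmatched: 0 workers, 0 jobs

Maximum matching size: 3
Workers: 3 total, 3 matched, 0 unmatched
Jobs: 3 total, 3 matched, 0 unmatched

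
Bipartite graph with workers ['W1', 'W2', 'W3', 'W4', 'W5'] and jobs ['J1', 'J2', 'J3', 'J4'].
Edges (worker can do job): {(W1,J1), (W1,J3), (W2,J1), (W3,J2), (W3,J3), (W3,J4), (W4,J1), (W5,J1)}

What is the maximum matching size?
Maximum matching size = 3

Maximum matching: {(W1,J3), (W3,J4), (W5,J1)}
Size: 3

This assigns 3 workers to 3 distinct jobs.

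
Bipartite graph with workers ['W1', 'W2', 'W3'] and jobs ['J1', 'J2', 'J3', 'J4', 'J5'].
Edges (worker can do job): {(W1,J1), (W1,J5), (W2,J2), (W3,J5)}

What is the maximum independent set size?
Maximum independent set = 5

By König's theorem:
- Min vertex cover = Max matching = 3
- Max independent set = Total vertices - Min vertex cover
- Max independent set = 8 - 3 = 5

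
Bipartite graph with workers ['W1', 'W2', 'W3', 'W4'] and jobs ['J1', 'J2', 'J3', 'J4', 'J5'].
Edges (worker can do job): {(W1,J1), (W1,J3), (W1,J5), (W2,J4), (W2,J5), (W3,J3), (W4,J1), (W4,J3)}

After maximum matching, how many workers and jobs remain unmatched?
Unmatched: 0 workers, 1 jobs

Maximum matching size: 4
Workers: 4 total, 4 matched, 0 unmatched
Jobs: 5 total, 4 matched, 1 unmatched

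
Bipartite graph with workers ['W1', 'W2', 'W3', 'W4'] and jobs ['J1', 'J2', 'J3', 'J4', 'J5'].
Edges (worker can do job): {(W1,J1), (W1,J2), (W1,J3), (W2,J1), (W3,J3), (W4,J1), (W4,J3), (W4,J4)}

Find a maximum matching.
Matching: {(W1,J2), (W2,J1), (W3,J3), (W4,J4)}

Maximum matching (size 4):
  W1 → J2
  W2 → J1
  W3 → J3
  W4 → J4

Each worker is assigned to at most one job, and each job to at most one worker.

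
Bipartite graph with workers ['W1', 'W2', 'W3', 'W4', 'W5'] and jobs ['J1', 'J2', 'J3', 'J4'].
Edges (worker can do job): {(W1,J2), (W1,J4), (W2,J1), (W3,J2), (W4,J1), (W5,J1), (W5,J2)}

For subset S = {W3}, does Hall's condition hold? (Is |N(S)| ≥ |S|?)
Yes: |N(S)| = 1, |S| = 1

Subset S = {W3}
Neighbors N(S) = {J2}

|N(S)| = 1, |S| = 1
Hall's condition: |N(S)| ≥ |S| is satisfied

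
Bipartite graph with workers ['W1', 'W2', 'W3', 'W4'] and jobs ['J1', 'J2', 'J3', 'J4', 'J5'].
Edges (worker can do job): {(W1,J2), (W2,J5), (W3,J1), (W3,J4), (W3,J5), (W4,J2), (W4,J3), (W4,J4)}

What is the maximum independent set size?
Maximum independent set = 5

By König's theorem:
- Min vertex cover = Max matching = 4
- Max independent set = Total vertices - Min vertex cover
- Max independent set = 9 - 4 = 5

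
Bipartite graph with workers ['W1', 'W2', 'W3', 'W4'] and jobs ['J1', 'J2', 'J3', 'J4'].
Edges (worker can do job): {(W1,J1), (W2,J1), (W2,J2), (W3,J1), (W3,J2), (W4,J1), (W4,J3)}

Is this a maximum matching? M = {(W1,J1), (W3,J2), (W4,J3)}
Yes, size 3 is maximum

Proposed matching has size 3.
Maximum matching size for this graph: 3.

This is a maximum matching.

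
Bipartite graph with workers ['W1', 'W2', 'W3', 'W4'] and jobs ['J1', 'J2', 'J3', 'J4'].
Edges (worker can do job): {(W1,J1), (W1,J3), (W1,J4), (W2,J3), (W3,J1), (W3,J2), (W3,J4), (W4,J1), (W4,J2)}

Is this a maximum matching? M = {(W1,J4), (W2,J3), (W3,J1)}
No, size 3 is not maximum

Proposed matching has size 3.
Maximum matching size for this graph: 4.

This is NOT maximum - can be improved to size 4.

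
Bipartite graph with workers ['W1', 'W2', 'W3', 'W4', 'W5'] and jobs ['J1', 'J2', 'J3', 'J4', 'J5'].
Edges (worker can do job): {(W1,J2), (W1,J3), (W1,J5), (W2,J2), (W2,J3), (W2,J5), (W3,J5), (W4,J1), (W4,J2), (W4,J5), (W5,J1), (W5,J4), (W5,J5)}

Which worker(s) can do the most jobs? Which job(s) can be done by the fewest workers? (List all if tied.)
Most versatile: W1, W2, W4, W5 (3 jobs); Least covered: J4 (1 workers)

Worker degrees (jobs they can do): W1:3, W2:3, W3:1, W4:3, W5:3
Job degrees (workers who can do it): J1:2, J2:3, J3:2, J4:1, J5:5

Maximum worker degree is 3, achieved by: W1, W2, W4, W5
Minimum job degree is 1, achieved by: J4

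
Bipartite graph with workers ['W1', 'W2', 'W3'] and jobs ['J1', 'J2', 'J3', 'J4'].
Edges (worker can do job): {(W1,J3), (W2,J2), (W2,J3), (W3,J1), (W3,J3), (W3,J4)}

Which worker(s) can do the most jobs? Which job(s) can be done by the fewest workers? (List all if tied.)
Most versatile: W3 (3 jobs); Least covered: J1, J2, J4 (1 workers)

Worker degrees (jobs they can do): W1:1, W2:2, W3:3
Job degrees (workers who can do it): J1:1, J2:1, J3:3, J4:1

Maximum worker degree is 3, achieved by: W3
Minimum job degree is 1, achieved by: J1, J2, J4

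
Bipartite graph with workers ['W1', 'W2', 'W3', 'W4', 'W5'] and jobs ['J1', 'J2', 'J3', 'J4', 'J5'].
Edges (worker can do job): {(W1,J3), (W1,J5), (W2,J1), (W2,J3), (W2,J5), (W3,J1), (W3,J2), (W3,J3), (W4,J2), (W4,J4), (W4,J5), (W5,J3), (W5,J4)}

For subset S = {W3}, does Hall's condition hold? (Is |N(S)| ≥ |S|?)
Yes: |N(S)| = 3, |S| = 1

Subset S = {W3}
Neighbors N(S) = {J1, J2, J3}

|N(S)| = 3, |S| = 1
Hall's condition: |N(S)| ≥ |S| is satisfied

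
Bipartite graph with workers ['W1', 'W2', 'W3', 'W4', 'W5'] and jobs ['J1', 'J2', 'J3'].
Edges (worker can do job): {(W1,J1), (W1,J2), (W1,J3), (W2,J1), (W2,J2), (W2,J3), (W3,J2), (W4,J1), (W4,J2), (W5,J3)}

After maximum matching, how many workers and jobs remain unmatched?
Unmatched: 2 workers, 0 jobs

Maximum matching size: 3
Workers: 5 total, 3 matched, 2 unmatched
Jobs: 3 total, 3 matched, 0 unmatched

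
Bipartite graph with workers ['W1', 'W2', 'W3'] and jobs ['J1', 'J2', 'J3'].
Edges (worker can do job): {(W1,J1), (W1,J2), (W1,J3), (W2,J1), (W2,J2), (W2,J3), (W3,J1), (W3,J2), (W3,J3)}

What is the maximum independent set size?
Maximum independent set = 3

By König's theorem:
- Min vertex cover = Max matching = 3
- Max independent set = Total vertices - Min vertex cover
- Max independent set = 6 - 3 = 3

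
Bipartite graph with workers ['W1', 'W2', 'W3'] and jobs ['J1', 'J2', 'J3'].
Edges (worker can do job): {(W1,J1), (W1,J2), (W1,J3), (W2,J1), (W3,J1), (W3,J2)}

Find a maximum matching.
Matching: {(W1,J3), (W2,J1), (W3,J2)}

Maximum matching (size 3):
  W1 → J3
  W2 → J1
  W3 → J2

Each worker is assigned to at most one job, and each job to at most one worker.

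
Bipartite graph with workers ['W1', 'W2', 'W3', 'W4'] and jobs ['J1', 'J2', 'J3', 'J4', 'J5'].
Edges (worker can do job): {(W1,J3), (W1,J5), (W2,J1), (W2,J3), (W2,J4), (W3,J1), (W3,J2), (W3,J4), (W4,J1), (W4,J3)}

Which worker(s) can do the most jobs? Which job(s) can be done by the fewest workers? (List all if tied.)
Most versatile: W2, W3 (3 jobs); Least covered: J2, J5 (1 workers)

Worker degrees (jobs they can do): W1:2, W2:3, W3:3, W4:2
Job degrees (workers who can do it): J1:3, J2:1, J3:3, J4:2, J5:1

Maximum worker degree is 3, achieved by: W2, W3
Minimum job degree is 1, achieved by: J2, J5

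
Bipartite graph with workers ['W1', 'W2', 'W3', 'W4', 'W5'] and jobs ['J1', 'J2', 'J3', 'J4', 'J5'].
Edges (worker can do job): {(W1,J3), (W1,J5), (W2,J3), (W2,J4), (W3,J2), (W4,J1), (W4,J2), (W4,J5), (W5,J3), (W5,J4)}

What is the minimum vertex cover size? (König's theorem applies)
Minimum vertex cover size = 5

By König's theorem: in bipartite graphs,
min vertex cover = max matching = 5

Maximum matching has size 5, so minimum vertex cover also has size 5.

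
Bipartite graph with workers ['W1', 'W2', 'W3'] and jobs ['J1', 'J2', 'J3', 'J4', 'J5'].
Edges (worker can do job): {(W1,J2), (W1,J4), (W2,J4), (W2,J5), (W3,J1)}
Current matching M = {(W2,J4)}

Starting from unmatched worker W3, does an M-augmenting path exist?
Yes: W3 → J1

An M-augmenting path alternates non-matching / matching edges, starting and ending at unmatched vertices.
Path: W3 → J1
(J1 is unmatched in M, so the path is augmenting.)
Flipping edges along this path would increase |M| from 1 to 2.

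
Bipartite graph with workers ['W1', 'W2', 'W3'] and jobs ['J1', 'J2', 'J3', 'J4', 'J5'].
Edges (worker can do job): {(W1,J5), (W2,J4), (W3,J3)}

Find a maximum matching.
Matching: {(W1,J5), (W2,J4), (W3,J3)}

Maximum matching (size 3):
  W1 → J5
  W2 → J4
  W3 → J3

Each worker is assigned to at most one job, and each job to at most one worker.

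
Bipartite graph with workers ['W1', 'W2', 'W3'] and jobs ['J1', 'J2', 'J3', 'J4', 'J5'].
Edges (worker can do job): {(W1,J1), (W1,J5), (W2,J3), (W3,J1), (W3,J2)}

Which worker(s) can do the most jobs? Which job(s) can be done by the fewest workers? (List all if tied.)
Most versatile: W1, W3 (2 jobs); Least covered: J4 (0 workers)

Worker degrees (jobs they can do): W1:2, W2:1, W3:2
Job degrees (workers who can do it): J1:2, J2:1, J3:1, J4:0, J5:1

Maximum worker degree is 2, achieved by: W1, W3
Minimum job degree is 0, achieved by: J4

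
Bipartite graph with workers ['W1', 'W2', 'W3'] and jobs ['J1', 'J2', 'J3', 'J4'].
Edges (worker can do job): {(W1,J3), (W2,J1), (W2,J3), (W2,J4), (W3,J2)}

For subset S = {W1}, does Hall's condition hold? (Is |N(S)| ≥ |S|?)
Yes: |N(S)| = 1, |S| = 1

Subset S = {W1}
Neighbors N(S) = {J3}

|N(S)| = 1, |S| = 1
Hall's condition: |N(S)| ≥ |S| is satisfied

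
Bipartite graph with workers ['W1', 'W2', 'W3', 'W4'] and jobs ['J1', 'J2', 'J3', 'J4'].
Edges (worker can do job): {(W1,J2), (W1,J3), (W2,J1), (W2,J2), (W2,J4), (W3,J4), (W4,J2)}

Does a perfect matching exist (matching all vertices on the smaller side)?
Yes, perfect matching exists (size 4)

Perfect matching: {(W1,J3), (W2,J1), (W3,J4), (W4,J2)}
All 4 vertices on the smaller side are matched.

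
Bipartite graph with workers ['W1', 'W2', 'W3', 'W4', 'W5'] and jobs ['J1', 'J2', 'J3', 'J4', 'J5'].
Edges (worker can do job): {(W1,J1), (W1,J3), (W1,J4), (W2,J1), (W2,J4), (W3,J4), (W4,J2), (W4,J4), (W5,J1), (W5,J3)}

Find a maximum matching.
Matching: {(W1,J3), (W3,J4), (W4,J2), (W5,J1)}

Maximum matching (size 4):
  W1 → J3
  W3 → J4
  W4 → J2
  W5 → J1

Each worker is assigned to at most one job, and each job to at most one worker.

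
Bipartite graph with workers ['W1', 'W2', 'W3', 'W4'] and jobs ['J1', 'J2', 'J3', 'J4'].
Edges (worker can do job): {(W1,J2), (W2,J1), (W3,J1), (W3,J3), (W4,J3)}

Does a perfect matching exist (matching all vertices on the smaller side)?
No, maximum matching has size 3 < 4

Maximum matching has size 3, need 4 for perfect matching.
Unmatched workers: ['W2']
Unmatched jobs: ['J4']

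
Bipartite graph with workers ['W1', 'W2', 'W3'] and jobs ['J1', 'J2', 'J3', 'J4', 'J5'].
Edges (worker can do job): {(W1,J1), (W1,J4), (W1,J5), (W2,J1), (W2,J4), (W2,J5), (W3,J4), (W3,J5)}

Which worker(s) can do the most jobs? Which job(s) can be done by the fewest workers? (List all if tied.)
Most versatile: W1, W2 (3 jobs); Least covered: J2, J3 (0 workers)

Worker degrees (jobs they can do): W1:3, W2:3, W3:2
Job degrees (workers who can do it): J1:2, J2:0, J3:0, J4:3, J5:3

Maximum worker degree is 3, achieved by: W1, W2
Minimum job degree is 0, achieved by: J2, J3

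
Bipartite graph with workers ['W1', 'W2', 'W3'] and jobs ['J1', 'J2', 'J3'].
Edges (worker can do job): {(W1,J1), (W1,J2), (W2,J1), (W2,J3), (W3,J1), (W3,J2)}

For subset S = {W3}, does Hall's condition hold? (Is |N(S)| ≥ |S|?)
Yes: |N(S)| = 2, |S| = 1

Subset S = {W3}
Neighbors N(S) = {J1, J2}

|N(S)| = 2, |S| = 1
Hall's condition: |N(S)| ≥ |S| is satisfied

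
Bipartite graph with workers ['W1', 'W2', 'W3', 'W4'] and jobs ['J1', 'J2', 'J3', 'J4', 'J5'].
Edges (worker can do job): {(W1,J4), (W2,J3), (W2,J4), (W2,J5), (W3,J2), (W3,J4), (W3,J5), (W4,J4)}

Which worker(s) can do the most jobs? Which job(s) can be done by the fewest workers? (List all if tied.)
Most versatile: W2, W3 (3 jobs); Least covered: J1 (0 workers)

Worker degrees (jobs they can do): W1:1, W2:3, W3:3, W4:1
Job degrees (workers who can do it): J1:0, J2:1, J3:1, J4:4, J5:2

Maximum worker degree is 3, achieved by: W2, W3
Minimum job degree is 0, achieved by: J1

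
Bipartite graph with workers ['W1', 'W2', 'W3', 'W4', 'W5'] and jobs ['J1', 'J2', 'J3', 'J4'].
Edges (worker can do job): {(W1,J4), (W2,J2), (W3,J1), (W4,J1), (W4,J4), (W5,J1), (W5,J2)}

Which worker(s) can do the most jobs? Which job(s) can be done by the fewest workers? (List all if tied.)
Most versatile: W4, W5 (2 jobs); Least covered: J3 (0 workers)

Worker degrees (jobs they can do): W1:1, W2:1, W3:1, W4:2, W5:2
Job degrees (workers who can do it): J1:3, J2:2, J3:0, J4:2

Maximum worker degree is 2, achieved by: W4, W5
Minimum job degree is 0, achieved by: J3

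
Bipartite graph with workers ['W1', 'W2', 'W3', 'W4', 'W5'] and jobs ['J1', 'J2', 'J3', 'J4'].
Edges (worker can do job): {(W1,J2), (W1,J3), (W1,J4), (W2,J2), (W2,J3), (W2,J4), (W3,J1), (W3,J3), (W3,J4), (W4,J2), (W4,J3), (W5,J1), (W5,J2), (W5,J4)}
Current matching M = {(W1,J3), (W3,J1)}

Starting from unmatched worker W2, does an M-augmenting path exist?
Yes: W2 → J2

An M-augmenting path alternates non-matching / matching edges, starting and ending at unmatched vertices.
Path: W2 → J2
(J2 is unmatched in M, so the path is augmenting.)
Flipping edges along this path would increase |M| from 2 to 3.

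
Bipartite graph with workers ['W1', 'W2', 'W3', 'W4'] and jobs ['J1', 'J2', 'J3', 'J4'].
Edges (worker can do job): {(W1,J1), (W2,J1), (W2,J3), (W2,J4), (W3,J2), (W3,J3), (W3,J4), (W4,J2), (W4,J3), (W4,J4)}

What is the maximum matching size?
Maximum matching size = 4

Maximum matching: {(W1,J1), (W2,J4), (W3,J3), (W4,J2)}
Size: 4

This assigns 4 workers to 4 distinct jobs.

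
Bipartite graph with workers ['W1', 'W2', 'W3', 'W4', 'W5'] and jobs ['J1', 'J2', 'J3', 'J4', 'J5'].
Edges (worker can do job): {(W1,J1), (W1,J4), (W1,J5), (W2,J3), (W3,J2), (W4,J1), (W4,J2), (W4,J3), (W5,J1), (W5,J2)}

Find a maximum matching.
Matching: {(W1,J5), (W3,J2), (W4,J3), (W5,J1)}

Maximum matching (size 4):
  W1 → J5
  W3 → J2
  W4 → J3
  W5 → J1

Each worker is assigned to at most one job, and each job to at most one worker.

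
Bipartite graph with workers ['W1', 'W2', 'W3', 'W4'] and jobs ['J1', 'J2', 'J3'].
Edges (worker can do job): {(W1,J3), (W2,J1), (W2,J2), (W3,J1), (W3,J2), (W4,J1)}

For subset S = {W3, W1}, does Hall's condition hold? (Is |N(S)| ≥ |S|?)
Yes: |N(S)| = 3, |S| = 2

Subset S = {W3, W1}
Neighbors N(S) = {J1, J2, J3}

|N(S)| = 3, |S| = 2
Hall's condition: |N(S)| ≥ |S| is satisfied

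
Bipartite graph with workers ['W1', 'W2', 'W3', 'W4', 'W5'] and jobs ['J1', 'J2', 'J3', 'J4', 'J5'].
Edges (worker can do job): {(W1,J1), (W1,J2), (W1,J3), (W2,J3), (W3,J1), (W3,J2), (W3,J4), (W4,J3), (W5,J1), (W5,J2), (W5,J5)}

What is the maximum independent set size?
Maximum independent set = 6

By König's theorem:
- Min vertex cover = Max matching = 4
- Max independent set = Total vertices - Min vertex cover
- Max independent set = 10 - 4 = 6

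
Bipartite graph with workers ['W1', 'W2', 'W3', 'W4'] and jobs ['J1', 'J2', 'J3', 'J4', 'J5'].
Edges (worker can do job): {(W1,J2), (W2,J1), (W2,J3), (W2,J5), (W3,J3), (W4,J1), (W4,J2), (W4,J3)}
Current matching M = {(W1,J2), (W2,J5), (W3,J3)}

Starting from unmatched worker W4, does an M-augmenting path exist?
Yes: W4 → J1

An M-augmenting path alternates non-matching / matching edges, starting and ending at unmatched vertices.
Path: W4 → J1
(J1 is unmatched in M, so the path is augmenting.)
Flipping edges along this path would increase |M| from 3 to 4.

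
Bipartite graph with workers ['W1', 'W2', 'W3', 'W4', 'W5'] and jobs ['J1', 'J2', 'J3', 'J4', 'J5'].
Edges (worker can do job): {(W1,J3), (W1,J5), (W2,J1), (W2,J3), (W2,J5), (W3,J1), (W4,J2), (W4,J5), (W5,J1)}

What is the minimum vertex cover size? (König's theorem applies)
Minimum vertex cover size = 4

By König's theorem: in bipartite graphs,
min vertex cover = max matching = 4

Maximum matching has size 4, so minimum vertex cover also has size 4.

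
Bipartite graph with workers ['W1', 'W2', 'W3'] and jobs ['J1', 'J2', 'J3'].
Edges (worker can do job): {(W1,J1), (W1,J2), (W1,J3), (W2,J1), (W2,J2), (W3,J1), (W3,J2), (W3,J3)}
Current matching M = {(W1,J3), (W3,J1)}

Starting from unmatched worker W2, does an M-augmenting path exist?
Yes: W2 → J2

An M-augmenting path alternates non-matching / matching edges, starting and ending at unmatched vertices.
Path: W2 → J2
(J2 is unmatched in M, so the path is augmenting.)
Flipping edges along this path would increase |M| from 2 to 3.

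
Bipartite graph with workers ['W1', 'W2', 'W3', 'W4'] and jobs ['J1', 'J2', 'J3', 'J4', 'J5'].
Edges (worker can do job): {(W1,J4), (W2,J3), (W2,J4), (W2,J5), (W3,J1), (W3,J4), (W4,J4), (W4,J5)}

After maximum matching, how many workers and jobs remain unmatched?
Unmatched: 0 workers, 1 jobs

Maximum matching size: 4
Workers: 4 total, 4 matched, 0 unmatched
Jobs: 5 total, 4 matched, 1 unmatched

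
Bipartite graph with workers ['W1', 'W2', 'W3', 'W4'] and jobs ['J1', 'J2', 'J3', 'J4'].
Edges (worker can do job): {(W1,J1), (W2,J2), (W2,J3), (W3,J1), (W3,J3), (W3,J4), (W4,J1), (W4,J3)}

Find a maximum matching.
Matching: {(W1,J1), (W2,J2), (W3,J4), (W4,J3)}

Maximum matching (size 4):
  W1 → J1
  W2 → J2
  W3 → J4
  W4 → J3

Each worker is assigned to at most one job, and each job to at most one worker.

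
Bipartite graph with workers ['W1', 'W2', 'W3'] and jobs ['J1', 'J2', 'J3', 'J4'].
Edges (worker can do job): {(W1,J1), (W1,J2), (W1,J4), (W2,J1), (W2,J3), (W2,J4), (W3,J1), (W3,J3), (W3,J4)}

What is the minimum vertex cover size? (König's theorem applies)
Minimum vertex cover size = 3

By König's theorem: in bipartite graphs,
min vertex cover = max matching = 3

Maximum matching has size 3, so minimum vertex cover also has size 3.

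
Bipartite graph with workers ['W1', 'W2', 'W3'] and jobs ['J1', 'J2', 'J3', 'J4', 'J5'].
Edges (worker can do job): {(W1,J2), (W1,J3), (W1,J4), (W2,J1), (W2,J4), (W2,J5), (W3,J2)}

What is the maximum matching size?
Maximum matching size = 3

Maximum matching: {(W1,J3), (W2,J1), (W3,J2)}
Size: 3

This assigns 3 workers to 3 distinct jobs.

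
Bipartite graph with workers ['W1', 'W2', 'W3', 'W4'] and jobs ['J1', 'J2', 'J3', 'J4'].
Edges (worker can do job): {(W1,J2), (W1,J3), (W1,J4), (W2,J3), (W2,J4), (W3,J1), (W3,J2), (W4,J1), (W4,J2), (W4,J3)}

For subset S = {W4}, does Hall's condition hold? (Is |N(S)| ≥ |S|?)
Yes: |N(S)| = 3, |S| = 1

Subset S = {W4}
Neighbors N(S) = {J1, J2, J3}

|N(S)| = 3, |S| = 1
Hall's condition: |N(S)| ≥ |S| is satisfied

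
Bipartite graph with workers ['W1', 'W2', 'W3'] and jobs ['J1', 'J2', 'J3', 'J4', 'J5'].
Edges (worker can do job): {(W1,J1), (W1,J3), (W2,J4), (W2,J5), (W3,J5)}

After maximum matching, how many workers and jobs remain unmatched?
Unmatched: 0 workers, 2 jobs

Maximum matching size: 3
Workers: 3 total, 3 matched, 0 unmatched
Jobs: 5 total, 3 matched, 2 unmatched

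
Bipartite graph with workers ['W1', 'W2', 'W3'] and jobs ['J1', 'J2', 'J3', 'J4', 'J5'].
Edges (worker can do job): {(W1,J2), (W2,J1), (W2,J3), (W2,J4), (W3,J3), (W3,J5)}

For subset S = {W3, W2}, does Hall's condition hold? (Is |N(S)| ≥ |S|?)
Yes: |N(S)| = 4, |S| = 2

Subset S = {W3, W2}
Neighbors N(S) = {J1, J3, J4, J5}

|N(S)| = 4, |S| = 2
Hall's condition: |N(S)| ≥ |S| is satisfied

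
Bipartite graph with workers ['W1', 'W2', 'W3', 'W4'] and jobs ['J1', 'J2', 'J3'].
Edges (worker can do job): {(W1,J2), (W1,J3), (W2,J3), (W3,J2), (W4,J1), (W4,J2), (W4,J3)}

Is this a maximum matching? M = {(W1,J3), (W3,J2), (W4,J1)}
Yes, size 3 is maximum

Proposed matching has size 3.
Maximum matching size for this graph: 3.

This is a maximum matching.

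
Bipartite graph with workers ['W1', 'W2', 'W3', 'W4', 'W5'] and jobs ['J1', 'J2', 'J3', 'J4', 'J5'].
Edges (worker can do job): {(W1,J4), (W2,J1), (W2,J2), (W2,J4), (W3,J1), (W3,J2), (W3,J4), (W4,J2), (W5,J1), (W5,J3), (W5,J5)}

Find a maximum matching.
Matching: {(W2,J1), (W3,J4), (W4,J2), (W5,J5)}

Maximum matching (size 4):
  W2 → J1
  W3 → J4
  W4 → J2
  W5 → J5

Each worker is assigned to at most one job, and each job to at most one worker.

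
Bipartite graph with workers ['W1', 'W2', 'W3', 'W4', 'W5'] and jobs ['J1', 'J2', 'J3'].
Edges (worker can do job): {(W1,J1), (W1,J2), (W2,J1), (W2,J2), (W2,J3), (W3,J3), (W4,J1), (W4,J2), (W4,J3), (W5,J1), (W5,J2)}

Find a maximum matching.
Matching: {(W3,J3), (W4,J1), (W5,J2)}

Maximum matching (size 3):
  W3 → J3
  W4 → J1
  W5 → J2

Each worker is assigned to at most one job, and each job to at most one worker.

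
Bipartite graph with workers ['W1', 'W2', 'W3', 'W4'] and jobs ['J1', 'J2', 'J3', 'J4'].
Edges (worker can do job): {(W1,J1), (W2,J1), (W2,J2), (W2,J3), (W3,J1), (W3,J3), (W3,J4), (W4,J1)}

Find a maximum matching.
Matching: {(W2,J2), (W3,J4), (W4,J1)}

Maximum matching (size 3):
  W2 → J2
  W3 → J4
  W4 → J1

Each worker is assigned to at most one job, and each job to at most one worker.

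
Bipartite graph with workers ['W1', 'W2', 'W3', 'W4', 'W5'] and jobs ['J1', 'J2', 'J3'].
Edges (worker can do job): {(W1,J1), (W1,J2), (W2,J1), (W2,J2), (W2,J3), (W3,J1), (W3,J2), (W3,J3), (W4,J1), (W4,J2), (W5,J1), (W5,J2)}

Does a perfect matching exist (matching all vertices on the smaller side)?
Yes, perfect matching exists (size 3)

Perfect matching: {(W2,J3), (W3,J2), (W5,J1)}
All 3 vertices on the smaller side are matched.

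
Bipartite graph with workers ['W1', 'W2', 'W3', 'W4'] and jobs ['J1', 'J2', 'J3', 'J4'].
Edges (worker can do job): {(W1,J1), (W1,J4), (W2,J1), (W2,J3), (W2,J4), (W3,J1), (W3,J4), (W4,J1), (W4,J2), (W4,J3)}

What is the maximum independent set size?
Maximum independent set = 4

By König's theorem:
- Min vertex cover = Max matching = 4
- Max independent set = Total vertices - Min vertex cover
- Max independent set = 8 - 4 = 4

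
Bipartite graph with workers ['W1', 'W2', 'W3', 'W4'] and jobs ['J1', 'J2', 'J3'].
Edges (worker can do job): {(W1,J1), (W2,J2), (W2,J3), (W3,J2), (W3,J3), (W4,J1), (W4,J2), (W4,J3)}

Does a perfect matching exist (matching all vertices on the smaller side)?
Yes, perfect matching exists (size 3)

Perfect matching: {(W2,J2), (W3,J3), (W4,J1)}
All 3 vertices on the smaller side are matched.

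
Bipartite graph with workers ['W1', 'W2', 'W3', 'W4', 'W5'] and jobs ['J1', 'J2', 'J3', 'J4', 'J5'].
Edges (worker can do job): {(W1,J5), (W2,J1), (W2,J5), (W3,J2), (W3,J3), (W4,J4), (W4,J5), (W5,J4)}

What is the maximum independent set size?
Maximum independent set = 6

By König's theorem:
- Min vertex cover = Max matching = 4
- Max independent set = Total vertices - Min vertex cover
- Max independent set = 10 - 4 = 6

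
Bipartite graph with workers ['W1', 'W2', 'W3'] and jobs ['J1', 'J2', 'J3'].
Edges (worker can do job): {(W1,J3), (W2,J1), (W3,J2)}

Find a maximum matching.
Matching: {(W1,J3), (W2,J1), (W3,J2)}

Maximum matching (size 3):
  W1 → J3
  W2 → J1
  W3 → J2

Each worker is assigned to at most one job, and each job to at most one worker.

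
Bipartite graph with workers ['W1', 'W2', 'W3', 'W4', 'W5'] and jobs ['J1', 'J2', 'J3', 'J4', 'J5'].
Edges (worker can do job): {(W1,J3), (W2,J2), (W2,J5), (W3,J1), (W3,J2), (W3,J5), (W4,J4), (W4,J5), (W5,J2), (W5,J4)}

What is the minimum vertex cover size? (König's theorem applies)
Minimum vertex cover size = 5

By König's theorem: in bipartite graphs,
min vertex cover = max matching = 5

Maximum matching has size 5, so minimum vertex cover also has size 5.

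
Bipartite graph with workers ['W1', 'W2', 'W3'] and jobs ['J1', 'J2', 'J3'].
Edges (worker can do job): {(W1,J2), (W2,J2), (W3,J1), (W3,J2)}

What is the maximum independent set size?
Maximum independent set = 4

By König's theorem:
- Min vertex cover = Max matching = 2
- Max independent set = Total vertices - Min vertex cover
- Max independent set = 6 - 2 = 4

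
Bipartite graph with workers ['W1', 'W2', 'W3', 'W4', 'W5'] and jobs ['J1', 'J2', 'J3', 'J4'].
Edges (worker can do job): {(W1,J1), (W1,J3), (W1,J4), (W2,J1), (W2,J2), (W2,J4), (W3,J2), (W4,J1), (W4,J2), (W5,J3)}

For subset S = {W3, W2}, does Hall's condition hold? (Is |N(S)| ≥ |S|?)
Yes: |N(S)| = 3, |S| = 2

Subset S = {W3, W2}
Neighbors N(S) = {J1, J2, J4}

|N(S)| = 3, |S| = 2
Hall's condition: |N(S)| ≥ |S| is satisfied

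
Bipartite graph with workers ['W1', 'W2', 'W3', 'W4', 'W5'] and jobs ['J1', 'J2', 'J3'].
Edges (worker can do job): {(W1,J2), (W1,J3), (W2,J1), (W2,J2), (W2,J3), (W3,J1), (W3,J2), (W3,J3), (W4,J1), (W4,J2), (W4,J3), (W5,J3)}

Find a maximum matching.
Matching: {(W3,J2), (W4,J1), (W5,J3)}

Maximum matching (size 3):
  W3 → J2
  W4 → J1
  W5 → J3

Each worker is assigned to at most one job, and each job to at most one worker.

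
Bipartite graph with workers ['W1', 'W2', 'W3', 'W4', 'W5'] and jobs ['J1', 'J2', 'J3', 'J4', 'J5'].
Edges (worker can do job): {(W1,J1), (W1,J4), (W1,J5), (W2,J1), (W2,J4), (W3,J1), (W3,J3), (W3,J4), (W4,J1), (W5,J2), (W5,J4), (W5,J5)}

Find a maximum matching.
Matching: {(W1,J5), (W2,J4), (W3,J3), (W4,J1), (W5,J2)}

Maximum matching (size 5):
  W1 → J5
  W2 → J4
  W3 → J3
  W4 → J1
  W5 → J2

Each worker is assigned to at most one job, and each job to at most one worker.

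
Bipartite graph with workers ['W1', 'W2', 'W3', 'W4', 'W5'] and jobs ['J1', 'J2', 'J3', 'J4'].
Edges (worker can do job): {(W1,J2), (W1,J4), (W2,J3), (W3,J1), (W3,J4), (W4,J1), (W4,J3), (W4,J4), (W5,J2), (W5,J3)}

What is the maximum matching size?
Maximum matching size = 4

Maximum matching: {(W1,J4), (W3,J1), (W4,J3), (W5,J2)}
Size: 4

This assigns 4 workers to 4 distinct jobs.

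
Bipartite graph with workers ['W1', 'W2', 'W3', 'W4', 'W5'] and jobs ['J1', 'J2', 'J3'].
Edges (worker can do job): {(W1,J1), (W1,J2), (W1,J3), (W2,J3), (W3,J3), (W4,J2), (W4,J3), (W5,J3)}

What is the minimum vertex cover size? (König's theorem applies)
Minimum vertex cover size = 3

By König's theorem: in bipartite graphs,
min vertex cover = max matching = 3

Maximum matching has size 3, so minimum vertex cover also has size 3.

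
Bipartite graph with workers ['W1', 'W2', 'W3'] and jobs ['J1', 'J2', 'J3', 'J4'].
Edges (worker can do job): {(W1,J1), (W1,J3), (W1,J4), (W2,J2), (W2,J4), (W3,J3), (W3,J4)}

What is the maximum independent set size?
Maximum independent set = 4

By König's theorem:
- Min vertex cover = Max matching = 3
- Max independent set = Total vertices - Min vertex cover
- Max independent set = 7 - 3 = 4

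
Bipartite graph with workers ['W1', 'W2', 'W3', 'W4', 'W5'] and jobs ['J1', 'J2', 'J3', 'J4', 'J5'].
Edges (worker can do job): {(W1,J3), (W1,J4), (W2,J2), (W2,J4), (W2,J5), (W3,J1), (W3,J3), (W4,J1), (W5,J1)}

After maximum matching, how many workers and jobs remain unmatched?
Unmatched: 1 workers, 1 jobs

Maximum matching size: 4
Workers: 5 total, 4 matched, 1 unmatched
Jobs: 5 total, 4 matched, 1 unmatched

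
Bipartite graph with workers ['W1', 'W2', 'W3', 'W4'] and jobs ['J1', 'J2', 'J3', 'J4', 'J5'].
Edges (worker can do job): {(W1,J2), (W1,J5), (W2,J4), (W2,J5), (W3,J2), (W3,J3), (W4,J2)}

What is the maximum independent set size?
Maximum independent set = 5

By König's theorem:
- Min vertex cover = Max matching = 4
- Max independent set = Total vertices - Min vertex cover
- Max independent set = 9 - 4 = 5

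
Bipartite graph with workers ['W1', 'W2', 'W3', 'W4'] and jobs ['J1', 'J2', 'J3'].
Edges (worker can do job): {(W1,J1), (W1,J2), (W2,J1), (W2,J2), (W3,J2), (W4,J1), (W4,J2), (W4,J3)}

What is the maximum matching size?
Maximum matching size = 3

Maximum matching: {(W1,J1), (W3,J2), (W4,J3)}
Size: 3

This assigns 3 workers to 3 distinct jobs.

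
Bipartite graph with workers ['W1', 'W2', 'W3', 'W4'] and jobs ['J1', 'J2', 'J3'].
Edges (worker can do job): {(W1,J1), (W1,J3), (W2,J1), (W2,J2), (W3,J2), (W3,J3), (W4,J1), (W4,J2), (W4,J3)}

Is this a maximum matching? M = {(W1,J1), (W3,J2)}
No, size 2 is not maximum

Proposed matching has size 2.
Maximum matching size for this graph: 3.

This is NOT maximum - can be improved to size 3.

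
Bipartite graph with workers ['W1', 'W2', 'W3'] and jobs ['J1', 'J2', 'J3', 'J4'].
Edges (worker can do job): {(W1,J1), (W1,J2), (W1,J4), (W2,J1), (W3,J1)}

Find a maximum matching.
Matching: {(W1,J2), (W3,J1)}

Maximum matching (size 2):
  W1 → J2
  W3 → J1

Each worker is assigned to at most one job, and each job to at most one worker.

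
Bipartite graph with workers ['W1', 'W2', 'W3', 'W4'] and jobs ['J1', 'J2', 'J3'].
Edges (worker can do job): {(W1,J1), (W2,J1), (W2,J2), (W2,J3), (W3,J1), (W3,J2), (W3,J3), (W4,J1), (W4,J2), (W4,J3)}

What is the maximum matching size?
Maximum matching size = 3

Maximum matching: {(W1,J1), (W3,J3), (W4,J2)}
Size: 3

This assigns 3 workers to 3 distinct jobs.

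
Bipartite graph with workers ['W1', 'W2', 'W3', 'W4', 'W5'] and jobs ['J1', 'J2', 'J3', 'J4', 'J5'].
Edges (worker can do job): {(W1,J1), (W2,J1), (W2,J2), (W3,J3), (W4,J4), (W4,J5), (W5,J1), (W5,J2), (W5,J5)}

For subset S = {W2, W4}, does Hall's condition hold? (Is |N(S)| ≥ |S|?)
Yes: |N(S)| = 4, |S| = 2

Subset S = {W2, W4}
Neighbors N(S) = {J1, J2, J4, J5}

|N(S)| = 4, |S| = 2
Hall's condition: |N(S)| ≥ |S| is satisfied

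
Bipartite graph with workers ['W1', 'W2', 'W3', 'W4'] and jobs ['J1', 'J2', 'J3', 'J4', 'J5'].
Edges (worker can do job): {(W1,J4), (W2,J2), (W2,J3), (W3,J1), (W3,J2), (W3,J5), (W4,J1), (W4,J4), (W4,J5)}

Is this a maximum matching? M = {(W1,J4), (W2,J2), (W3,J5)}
No, size 3 is not maximum

Proposed matching has size 3.
Maximum matching size for this graph: 4.

This is NOT maximum - can be improved to size 4.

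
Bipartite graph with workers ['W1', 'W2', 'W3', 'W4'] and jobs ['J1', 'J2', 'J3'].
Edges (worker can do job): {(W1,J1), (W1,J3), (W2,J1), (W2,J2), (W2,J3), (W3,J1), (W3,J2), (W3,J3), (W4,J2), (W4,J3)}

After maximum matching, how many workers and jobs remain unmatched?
Unmatched: 1 workers, 0 jobs

Maximum matching size: 3
Workers: 4 total, 3 matched, 1 unmatched
Jobs: 3 total, 3 matched, 0 unmatched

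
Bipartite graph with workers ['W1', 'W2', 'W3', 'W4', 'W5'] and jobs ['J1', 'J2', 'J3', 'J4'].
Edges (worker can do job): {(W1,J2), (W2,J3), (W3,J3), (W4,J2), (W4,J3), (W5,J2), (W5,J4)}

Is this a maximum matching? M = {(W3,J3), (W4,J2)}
No, size 2 is not maximum

Proposed matching has size 2.
Maximum matching size for this graph: 3.

This is NOT maximum - can be improved to size 3.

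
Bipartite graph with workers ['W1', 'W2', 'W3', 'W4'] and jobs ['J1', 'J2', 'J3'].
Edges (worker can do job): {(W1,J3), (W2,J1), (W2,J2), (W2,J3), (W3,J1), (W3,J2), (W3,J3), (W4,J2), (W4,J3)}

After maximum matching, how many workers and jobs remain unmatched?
Unmatched: 1 workers, 0 jobs

Maximum matching size: 3
Workers: 4 total, 3 matched, 1 unmatched
Jobs: 3 total, 3 matched, 0 unmatched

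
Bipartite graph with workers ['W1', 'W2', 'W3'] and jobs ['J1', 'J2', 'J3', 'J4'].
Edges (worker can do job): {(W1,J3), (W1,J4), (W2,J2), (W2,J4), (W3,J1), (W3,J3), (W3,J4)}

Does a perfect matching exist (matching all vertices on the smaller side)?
Yes, perfect matching exists (size 3)

Perfect matching: {(W1,J3), (W2,J2), (W3,J4)}
All 3 vertices on the smaller side are matched.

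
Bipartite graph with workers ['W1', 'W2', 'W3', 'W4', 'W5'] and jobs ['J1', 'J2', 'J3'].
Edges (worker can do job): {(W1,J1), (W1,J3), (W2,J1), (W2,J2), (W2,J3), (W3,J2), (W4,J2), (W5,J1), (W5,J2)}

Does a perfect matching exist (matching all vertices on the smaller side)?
Yes, perfect matching exists (size 3)

Perfect matching: {(W1,J3), (W3,J2), (W5,J1)}
All 3 vertices on the smaller side are matched.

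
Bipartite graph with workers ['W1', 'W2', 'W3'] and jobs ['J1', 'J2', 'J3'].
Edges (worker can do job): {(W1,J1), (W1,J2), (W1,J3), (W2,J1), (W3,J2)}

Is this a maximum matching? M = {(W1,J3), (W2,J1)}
No, size 2 is not maximum

Proposed matching has size 2.
Maximum matching size for this graph: 3.

This is NOT maximum - can be improved to size 3.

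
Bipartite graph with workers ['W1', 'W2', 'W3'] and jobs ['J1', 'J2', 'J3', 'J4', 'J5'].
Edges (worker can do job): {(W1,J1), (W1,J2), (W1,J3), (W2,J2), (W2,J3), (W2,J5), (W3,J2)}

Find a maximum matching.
Matching: {(W1,J3), (W2,J5), (W3,J2)}

Maximum matching (size 3):
  W1 → J3
  W2 → J5
  W3 → J2

Each worker is assigned to at most one job, and each job to at most one worker.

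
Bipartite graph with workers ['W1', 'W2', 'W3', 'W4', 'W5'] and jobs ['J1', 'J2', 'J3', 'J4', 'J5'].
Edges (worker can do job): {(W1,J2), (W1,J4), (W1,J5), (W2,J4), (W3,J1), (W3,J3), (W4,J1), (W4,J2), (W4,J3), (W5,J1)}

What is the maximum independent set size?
Maximum independent set = 5

By König's theorem:
- Min vertex cover = Max matching = 5
- Max independent set = Total vertices - Min vertex cover
- Max independent set = 10 - 5 = 5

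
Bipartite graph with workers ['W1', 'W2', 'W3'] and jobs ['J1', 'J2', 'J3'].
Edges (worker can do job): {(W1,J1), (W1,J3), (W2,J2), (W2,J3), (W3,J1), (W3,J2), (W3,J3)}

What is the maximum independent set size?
Maximum independent set = 3

By König's theorem:
- Min vertex cover = Max matching = 3
- Max independent set = Total vertices - Min vertex cover
- Max independent set = 6 - 3 = 3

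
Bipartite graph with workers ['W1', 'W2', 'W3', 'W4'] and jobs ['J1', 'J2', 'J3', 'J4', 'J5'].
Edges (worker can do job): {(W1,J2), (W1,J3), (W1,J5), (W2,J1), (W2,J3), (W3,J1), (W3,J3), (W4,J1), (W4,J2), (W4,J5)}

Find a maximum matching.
Matching: {(W1,J2), (W2,J1), (W3,J3), (W4,J5)}

Maximum matching (size 4):
  W1 → J2
  W2 → J1
  W3 → J3
  W4 → J5

Each worker is assigned to at most one job, and each job to at most one worker.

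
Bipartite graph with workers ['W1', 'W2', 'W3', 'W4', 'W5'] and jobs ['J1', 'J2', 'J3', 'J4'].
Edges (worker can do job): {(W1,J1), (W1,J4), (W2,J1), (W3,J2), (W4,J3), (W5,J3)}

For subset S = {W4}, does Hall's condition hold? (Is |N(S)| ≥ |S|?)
Yes: |N(S)| = 1, |S| = 1

Subset S = {W4}
Neighbors N(S) = {J3}

|N(S)| = 1, |S| = 1
Hall's condition: |N(S)| ≥ |S| is satisfied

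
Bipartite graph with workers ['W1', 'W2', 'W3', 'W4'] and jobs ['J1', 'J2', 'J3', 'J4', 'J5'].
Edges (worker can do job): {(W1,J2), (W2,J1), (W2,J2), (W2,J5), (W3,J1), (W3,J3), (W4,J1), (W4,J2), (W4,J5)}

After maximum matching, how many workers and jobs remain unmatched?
Unmatched: 0 workers, 1 jobs

Maximum matching size: 4
Workers: 4 total, 4 matched, 0 unmatched
Jobs: 5 total, 4 matched, 1 unmatched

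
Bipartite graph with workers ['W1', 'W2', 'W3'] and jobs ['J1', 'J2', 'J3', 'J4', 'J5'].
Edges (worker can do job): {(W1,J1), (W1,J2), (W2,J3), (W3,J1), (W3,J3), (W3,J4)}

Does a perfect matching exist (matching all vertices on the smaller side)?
Yes, perfect matching exists (size 3)

Perfect matching: {(W1,J1), (W2,J3), (W3,J4)}
All 3 vertices on the smaller side are matched.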